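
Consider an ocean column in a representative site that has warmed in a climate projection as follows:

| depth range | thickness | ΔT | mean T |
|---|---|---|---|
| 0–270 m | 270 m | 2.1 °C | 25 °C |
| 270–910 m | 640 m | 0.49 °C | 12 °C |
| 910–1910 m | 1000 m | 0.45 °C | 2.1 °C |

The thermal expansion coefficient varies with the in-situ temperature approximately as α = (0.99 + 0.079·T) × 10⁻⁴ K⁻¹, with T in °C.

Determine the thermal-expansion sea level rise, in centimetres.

Layer 1: α = (0.99 + 0.079×25)×10⁻⁴ = 2.965×10⁻⁴ K⁻¹
Layer 2: α = (0.99 + 0.079×12)×10⁻⁴ = 1.938×10⁻⁴ K⁻¹
Layer 3: α = (0.99 + 0.079×2.1)×10⁻⁴ = 1.1559×10⁻⁴ K⁻¹
Layer 1: 2.965×10⁻⁴ × 2.1 × 270 = 0.1681155 m
Layer 2: 0.49 × 1.938×10⁻⁴ × 640 = 0.06077568 m
1.1559×10⁻⁴ × 1000 × 0.45 = 0.0520155 m
Δh = 0.1681155 + 0.06077568 + 0.0520155 = 0.28090668 m ≈ 28.1 cm

about 28.1 cm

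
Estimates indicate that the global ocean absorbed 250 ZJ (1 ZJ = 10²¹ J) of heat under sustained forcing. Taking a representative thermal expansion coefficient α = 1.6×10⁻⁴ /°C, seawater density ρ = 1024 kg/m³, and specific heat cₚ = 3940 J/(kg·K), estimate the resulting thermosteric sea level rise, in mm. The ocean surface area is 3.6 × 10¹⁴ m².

Per unit area: Q = 250×10²¹ / (3.6×10¹⁴) ≈ 6.944×10⁸ J/m²
Δh = αQ/(ρcₚ) = 1.6×10⁻⁴ × 6.944×10⁸ / (1024 × 3940) ≈ 0.027538 m

28 mm of thermosteric rise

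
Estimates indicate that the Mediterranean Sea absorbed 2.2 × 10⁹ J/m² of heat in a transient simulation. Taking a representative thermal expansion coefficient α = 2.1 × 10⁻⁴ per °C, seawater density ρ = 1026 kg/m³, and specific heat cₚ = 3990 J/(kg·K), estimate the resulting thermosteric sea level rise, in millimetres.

Δh = αQ/(ρcₚ) = 2.1×10⁻⁴ × 2.2×10⁹ / (1026 × 3990) ≈ 0.11286 m

113 mm of thermosteric rise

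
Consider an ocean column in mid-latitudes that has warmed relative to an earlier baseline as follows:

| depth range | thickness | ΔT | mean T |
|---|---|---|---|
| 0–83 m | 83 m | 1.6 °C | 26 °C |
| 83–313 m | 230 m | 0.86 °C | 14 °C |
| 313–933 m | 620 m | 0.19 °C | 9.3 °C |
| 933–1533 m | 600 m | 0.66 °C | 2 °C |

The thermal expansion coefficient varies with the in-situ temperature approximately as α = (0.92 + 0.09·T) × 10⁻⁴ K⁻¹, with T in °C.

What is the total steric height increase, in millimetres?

Layer 1: α = (0.92 + 0.09×26)×10⁻⁴ = 3.26×10⁻⁴ K⁻¹
Layer 2: α = (0.92 + 0.09×14)×10⁻⁴ = 2.18×10⁻⁴ K⁻¹
Layer 3: α = (0.92 + 0.09×9.3)×10⁻⁴ = 1.757×10⁻⁴ K⁻¹
Layer 4: α = (0.92 + 0.09×2)×10⁻⁴ = 1.1×10⁻⁴ K⁻¹
0–83 m: 83 × 1.6 × 3.26×10⁻⁴ = 0.0432928 m
Layer 2: 2.18×10⁻⁴ × 230 × 0.86 = 0.0431204 m
313–933 m: 620 × 0.19 × 1.757×10⁻⁴ = 0.02069746 m
Layer 4: 0.66 × 1.1×10⁻⁴ × 600 = 0.04356 m
Δh = 0.0432928 + 0.0431204 + 0.02069746 + 0.04356 = 0.15067066 m ≈ 151 mm

Δh = 151 mm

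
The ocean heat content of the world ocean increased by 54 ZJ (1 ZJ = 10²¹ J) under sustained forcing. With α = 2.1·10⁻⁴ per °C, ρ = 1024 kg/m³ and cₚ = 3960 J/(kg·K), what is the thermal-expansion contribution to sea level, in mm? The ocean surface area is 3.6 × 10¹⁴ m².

Δh ≈ 7.77 mm

Per unit area: Q = 54×10²¹ / (3.6×10¹⁴) = 1.5×10⁸ J/m²
Δh = αQ/(ρcₚ) = 2.1×10⁻⁴ × 1.5×10⁸ / (1024 × 3960) ≈ 0.0077681 m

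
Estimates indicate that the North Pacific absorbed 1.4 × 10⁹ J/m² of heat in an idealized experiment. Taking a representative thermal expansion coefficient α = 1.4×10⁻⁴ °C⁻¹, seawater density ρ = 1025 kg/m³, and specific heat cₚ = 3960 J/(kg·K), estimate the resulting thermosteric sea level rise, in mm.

Δh = αQ/(ρcₚ) = 1.4×10⁻⁴ × 1.4×10⁹ / (1025 × 3960) ≈ 0.048288 m

Δh ≈ 48.3 mm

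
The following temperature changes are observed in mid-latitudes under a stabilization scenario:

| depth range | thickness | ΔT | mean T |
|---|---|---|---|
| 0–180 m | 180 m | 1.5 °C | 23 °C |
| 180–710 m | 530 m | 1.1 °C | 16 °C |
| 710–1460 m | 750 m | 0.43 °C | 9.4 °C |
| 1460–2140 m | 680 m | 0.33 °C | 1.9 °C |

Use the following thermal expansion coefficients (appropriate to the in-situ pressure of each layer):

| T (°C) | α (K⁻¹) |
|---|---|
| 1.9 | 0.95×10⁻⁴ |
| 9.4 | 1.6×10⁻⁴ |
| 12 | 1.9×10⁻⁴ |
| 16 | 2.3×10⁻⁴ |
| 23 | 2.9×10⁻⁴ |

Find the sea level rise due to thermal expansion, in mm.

about 285 mm

Layer 1 at 23 °C → α = 2.9×10⁻⁴ K⁻¹
Layer 2 at 16 °C → α = 2.3×10⁻⁴ K⁻¹
Layer 3 at 9.4 °C → α = 1.6×10⁻⁴ K⁻¹
Layer 4 at 1.9 °C → α = 0.95×10⁻⁴ K⁻¹
0–180 m: 1.5 × 180 × 2.9×10⁻⁴ = 0.07830 m
Layer 2: 2.3×10⁻⁴ × 1.1 × 530 = 0.13409 m
710–1460 m: 0.43 × 1.6×10⁻⁴ × 750 = 0.05160 m
Layer 4: 680 × 0.95×10⁻⁴ × 0.33 = 0.021318 m
Δh = 0.07830 + 0.13409 + 0.05160 + 0.021318 = 0.285308 m ≈ 285 mm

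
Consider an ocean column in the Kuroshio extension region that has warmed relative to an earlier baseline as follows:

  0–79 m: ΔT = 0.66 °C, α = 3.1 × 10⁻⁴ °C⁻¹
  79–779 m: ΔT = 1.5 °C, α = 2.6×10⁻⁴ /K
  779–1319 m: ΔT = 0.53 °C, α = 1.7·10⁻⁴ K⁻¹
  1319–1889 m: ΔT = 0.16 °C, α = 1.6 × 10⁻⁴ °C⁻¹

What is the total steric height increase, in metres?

0.66 × 79 × 3.1×10⁻⁴ = 0.0161634 m
2.6×10⁻⁴ × 700 × 1.5 = 0.27300 m
779–1319 m: 1.7×10⁻⁴ × 540 × 0.53 = 0.048654 m
Layer 4: 570 × 1.6×10⁻⁴ × 0.16 = 0.014592 m
Δh = 0.0161634 + 0.27300 + 0.048654 + 0.014592 = 0.3524094 m

about 0.352 m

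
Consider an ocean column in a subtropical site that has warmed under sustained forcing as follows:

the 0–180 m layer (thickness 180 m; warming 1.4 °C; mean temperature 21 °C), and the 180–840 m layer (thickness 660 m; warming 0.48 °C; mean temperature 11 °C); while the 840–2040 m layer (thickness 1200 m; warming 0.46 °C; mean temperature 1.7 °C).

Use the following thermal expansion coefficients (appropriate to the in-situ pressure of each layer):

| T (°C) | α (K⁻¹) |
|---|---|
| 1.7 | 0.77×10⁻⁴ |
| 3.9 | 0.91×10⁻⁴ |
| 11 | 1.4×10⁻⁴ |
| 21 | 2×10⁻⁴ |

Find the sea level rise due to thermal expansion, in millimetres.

137 mm of thermosteric rise

Layer 1 at 21 °C → α = 2×10⁻⁴ K⁻¹
Layer 2 at 11 °C → α = 1.4×10⁻⁴ K⁻¹
Layer 3 at 1.7 °C → α = 0.77×10⁻⁴ K⁻¹
Layer 1: 1.4 × 2×10⁻⁴ × 180 = 0.05040 m
0.48 × 660 × 1.4×10⁻⁴ = 0.044352 m
0.77×10⁻⁴ × 0.46 × 1200 = 0.042504 m
Δh = 0.05040 + 0.044352 + 0.042504 = 0.137256 m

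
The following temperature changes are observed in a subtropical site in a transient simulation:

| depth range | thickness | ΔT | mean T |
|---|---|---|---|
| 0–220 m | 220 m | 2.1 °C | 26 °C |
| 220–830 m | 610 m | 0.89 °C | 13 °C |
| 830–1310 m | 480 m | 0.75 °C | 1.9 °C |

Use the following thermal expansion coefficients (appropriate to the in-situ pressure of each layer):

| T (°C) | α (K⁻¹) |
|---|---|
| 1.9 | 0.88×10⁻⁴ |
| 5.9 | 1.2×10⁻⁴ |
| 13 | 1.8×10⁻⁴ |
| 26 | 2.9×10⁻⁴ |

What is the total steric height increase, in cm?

Δh ≈ 26.3 cm

Layer 1 at 26 °C → α = 2.9×10⁻⁴ K⁻¹
Layer 2 at 13 °C → α = 1.8×10⁻⁴ K⁻¹
Layer 3 at 1.9 °C → α = 0.88×10⁻⁴ K⁻¹
220 × 2.9×10⁻⁴ × 2.1 = 0.13398 m
0.89 × 610 × 1.8×10⁻⁴ = 0.097722 m
830–1310 m: 0.88×10⁻⁴ × 480 × 0.75 = 0.03168 m
Δh = 0.13398 + 0.097722 + 0.03168 = 0.263382 m ≈ 26.3 cm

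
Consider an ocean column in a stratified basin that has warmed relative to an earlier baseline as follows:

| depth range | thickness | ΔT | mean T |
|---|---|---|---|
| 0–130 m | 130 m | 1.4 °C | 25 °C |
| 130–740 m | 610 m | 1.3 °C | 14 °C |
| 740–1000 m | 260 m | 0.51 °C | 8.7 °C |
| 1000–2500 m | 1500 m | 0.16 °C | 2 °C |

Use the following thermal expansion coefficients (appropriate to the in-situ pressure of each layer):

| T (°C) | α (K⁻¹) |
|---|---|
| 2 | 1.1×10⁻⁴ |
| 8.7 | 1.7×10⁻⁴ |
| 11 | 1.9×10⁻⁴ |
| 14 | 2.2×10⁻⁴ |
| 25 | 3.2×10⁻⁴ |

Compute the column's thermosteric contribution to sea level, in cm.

Layer 1 at 25 °C → α = 3.2×10⁻⁴ K⁻¹
Layer 2 at 14 °C → α = 2.2×10⁻⁴ K⁻¹
Layer 3 at 8.7 °C → α = 1.7×10⁻⁴ K⁻¹
Layer 4 at 2 °C → α = 1.1×10⁻⁴ K⁻¹
Layer 1: 1.4 × 3.2×10⁻⁴ × 130 = 0.05824 m
130–740 m: 2.2×10⁻⁴ × 1.3 × 610 = 0.17446 m
1.7×10⁻⁴ × 0.51 × 260 = 0.022542 m
1000–2500 m: 1.1×10⁻⁴ × 0.16 × 1500 = 0.02640 m
Δh = 0.05824 + 0.17446 + 0.022542 + 0.02640 = 0.281642 m ≈ 28.2 cm

28.2 cm of thermosteric rise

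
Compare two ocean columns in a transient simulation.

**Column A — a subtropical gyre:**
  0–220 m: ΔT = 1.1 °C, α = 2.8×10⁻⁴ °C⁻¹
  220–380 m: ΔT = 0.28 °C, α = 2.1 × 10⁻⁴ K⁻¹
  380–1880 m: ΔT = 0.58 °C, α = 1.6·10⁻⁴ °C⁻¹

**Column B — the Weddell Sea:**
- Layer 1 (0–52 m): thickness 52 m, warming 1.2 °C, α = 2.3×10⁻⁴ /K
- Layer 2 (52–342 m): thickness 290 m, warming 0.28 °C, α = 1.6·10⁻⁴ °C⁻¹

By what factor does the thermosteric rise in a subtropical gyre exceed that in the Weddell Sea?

A 220 × 2.8×10⁻⁴ × 1.1 = 0.06776 m
A 220–380 m: 0.28 × 160 × 2.1×10⁻⁴ = 0.009408 m
A Layer 3: 0.58 × 1500 × 1.6×10⁻⁴ = 0.13920 m
A total: 0.216368 m
B 1.2 × 52 × 2.3×10⁻⁴ = 0.014352 m
B Layer 2: 290 × 1.6×10⁻⁴ × 0.28 = 0.012992 m
B total: 0.027344 m
Ratio: 0.216368 / 0.027344 ≈ 7.913

7.9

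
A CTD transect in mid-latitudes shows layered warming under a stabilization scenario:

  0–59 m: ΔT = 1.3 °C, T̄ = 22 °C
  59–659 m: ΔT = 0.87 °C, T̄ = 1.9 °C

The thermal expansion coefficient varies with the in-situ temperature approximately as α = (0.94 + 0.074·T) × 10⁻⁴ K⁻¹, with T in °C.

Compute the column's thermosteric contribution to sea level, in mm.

76.1 mm of thermosteric rise

Layer 1: α = (0.94 + 0.074×22)×10⁻⁴ = 2.568×10⁻⁴ K⁻¹
Layer 2: α = (0.94 + 0.074×1.9)×10⁻⁴ = 1.0806×10⁻⁴ K⁻¹
Layer 1: 1.3 × 59 × 2.568×10⁻⁴ = 0.01969656 m
Layer 2: 600 × 1.0806×10⁻⁴ × 0.87 = 0.05640732 m
Δh = 0.01969656 + 0.05640732 = 0.07610388 m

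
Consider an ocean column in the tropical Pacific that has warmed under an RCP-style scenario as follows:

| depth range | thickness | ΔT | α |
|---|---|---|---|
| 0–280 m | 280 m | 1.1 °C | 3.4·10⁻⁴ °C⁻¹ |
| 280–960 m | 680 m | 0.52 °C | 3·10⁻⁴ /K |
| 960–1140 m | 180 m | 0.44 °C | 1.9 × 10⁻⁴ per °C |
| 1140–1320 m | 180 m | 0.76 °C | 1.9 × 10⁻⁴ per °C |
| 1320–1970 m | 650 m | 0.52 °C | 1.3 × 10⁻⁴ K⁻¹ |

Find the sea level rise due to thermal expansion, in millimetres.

Δh = 296 mm

3.4×10⁻⁴ × 1.1 × 280 = 0.10472 m
Layer 2: 0.52 × 680 × 3×10⁻⁴ = 0.10608 m
960–1140 m: 1.9×10⁻⁴ × 180 × 0.44 = 0.015048 m
Layer 4: 180 × 0.76 × 1.9×10⁻⁴ = 0.025992 m
0.52 × 650 × 1.3×10⁻⁴ = 0.04394 m
Δh = 0.10472 + 0.10608 + 0.015048 + 0.025992 + 0.04394 = 0.29578 m ≈ 296 mm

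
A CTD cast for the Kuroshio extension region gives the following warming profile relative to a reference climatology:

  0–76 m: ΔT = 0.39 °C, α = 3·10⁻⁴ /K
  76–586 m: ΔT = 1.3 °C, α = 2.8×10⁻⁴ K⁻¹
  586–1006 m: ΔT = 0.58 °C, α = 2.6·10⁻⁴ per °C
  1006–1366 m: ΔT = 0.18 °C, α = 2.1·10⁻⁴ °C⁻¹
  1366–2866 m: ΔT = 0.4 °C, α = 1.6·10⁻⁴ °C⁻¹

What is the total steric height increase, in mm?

367 mm of thermosteric rise

76 × 0.39 × 3×10⁻⁴ = 0.008892 m
1.3 × 510 × 2.8×10⁻⁴ = 0.18564 m
Layer 3: 420 × 2.6×10⁻⁴ × 0.58 = 0.063336 m
0.18 × 360 × 2.1×10⁻⁴ = 0.013608 m
Layer 5: 0.4 × 1500 × 1.6×10⁻⁴ = 0.09600 m
Δh = 0.008892 + 0.18564 + 0.063336 + 0.013608 + 0.09600 = 0.367476 m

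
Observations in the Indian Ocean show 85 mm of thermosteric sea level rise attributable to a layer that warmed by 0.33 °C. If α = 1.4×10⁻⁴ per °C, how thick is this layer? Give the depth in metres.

H = Δh/(αΔT) = 0.085 / (1.4×10⁻⁴ × 0.33) ≈ 1840 m

1800 m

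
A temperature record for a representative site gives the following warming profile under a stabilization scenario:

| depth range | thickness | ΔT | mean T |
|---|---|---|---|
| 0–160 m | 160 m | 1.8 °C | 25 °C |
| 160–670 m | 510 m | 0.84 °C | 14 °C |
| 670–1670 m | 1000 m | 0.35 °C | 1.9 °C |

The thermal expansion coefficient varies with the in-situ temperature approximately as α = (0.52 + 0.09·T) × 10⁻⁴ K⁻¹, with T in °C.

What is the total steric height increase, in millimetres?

about 180 mm

Layer 1: α = (0.52 + 0.09×25)×10⁻⁴ = 2.77×10⁻⁴ K⁻¹
Layer 2: α = (0.52 + 0.09×14)×10⁻⁴ = 1.78×10⁻⁴ K⁻¹
Layer 3: α = (0.52 + 0.09×1.9)×10⁻⁴ = 0.691×10⁻⁴ K⁻¹
160 × 2.77×10⁻⁴ × 1.8 = 0.079776 m
0.84 × 1.78×10⁻⁴ × 510 = 0.0762552 m
Layer 3: 0.35 × 1000 × 0.691×10⁻⁴ = 0.024185 m
Δh = 0.079776 + 0.0762552 + 0.024185 = 0.1802162 m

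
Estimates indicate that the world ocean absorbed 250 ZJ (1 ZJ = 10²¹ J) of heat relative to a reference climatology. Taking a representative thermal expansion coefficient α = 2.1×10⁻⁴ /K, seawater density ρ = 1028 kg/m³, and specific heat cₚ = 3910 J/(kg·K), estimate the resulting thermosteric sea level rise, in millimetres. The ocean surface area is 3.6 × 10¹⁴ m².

about 36.3 mm

Per unit area: Q = 250×10²¹ / (3.6×10¹⁴) ≈ 6.944×10⁸ J/m²
Δh = αQ/(ρcₚ) = 2.1×10⁻⁴ × 6.944×10⁸ / (1028 × 3910) ≈ 0.036279 m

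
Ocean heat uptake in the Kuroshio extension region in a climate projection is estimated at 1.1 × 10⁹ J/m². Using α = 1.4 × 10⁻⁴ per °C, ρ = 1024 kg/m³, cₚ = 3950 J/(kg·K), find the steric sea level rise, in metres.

0.0381 m of thermosteric rise

Δh = αQ/(ρcₚ) = 1.4×10⁻⁴ × 1.1×10⁹ / (1024 × 3950) ≈ 0.038074 m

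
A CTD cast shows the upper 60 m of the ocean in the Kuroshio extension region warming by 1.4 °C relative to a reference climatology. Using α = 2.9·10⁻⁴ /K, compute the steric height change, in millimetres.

24.4 mm of thermosteric rise

Δh = αΔT·H = 2.9×10⁻⁴ × 1.4 × 60 = 0.02436 m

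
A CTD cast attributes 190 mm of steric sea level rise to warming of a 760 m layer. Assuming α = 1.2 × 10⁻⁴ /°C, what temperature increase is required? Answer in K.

ΔT = Δh/(αH) = 0.19 / (1.2×10⁻⁴ × 760) ≈ 2.083 K

2.08 K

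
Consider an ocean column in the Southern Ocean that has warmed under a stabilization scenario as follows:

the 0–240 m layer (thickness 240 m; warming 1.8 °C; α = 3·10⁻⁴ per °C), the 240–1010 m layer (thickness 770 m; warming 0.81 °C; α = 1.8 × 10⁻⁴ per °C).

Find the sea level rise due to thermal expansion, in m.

3×10⁻⁴ × 240 × 1.8 = 0.12960 m
Layer 2: 770 × 0.81 × 1.8×10⁻⁴ = 0.112266 m
Δh = 0.12960 + 0.112266 = 0.241866 m

Δh = 0.242 m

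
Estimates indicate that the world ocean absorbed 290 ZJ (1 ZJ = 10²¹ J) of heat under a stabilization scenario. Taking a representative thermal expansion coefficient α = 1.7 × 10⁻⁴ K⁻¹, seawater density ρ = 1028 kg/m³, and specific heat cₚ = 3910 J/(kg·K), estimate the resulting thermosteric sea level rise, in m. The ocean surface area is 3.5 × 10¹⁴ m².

Per unit area: Q = 290×10²¹ / (3.5×10¹⁴) ≈ 8.286×10⁸ J/m²
Δh = αQ/(ρcₚ) = 1.7×10⁻⁴ × 8.286×10⁸ / (1028 × 3910) ≈ 0.035045 m

Δh ≈ 0.0350 m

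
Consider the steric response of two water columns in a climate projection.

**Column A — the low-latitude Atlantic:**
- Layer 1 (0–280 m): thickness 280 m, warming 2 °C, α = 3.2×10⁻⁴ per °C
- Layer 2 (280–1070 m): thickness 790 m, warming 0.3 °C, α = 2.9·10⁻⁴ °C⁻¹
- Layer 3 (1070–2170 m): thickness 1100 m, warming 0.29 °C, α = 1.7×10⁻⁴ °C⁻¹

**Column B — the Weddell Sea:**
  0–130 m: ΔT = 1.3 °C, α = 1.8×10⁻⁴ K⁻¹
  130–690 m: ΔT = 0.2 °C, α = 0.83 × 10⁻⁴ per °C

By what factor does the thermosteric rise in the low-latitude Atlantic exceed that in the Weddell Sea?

A 0–280 m: 3.2×10⁻⁴ × 280 × 2 = 0.17920 m
A 280–1070 m: 790 × 0.3 × 2.9×10⁻⁴ = 0.06873 m
A 1070–2170 m: 1.7×10⁻⁴ × 1100 × 0.29 = 0.05423 m
A total: 0.30216 m
B Layer 1: 130 × 1.8×10⁻⁴ × 1.3 = 0.03042 m
B Layer 2: 0.83×10⁻⁴ × 0.2 × 560 = 0.009296 m
B total: 0.039716 m
Ratio: 0.30216 / 0.039716 ≈ 7.608

a factor of 7.61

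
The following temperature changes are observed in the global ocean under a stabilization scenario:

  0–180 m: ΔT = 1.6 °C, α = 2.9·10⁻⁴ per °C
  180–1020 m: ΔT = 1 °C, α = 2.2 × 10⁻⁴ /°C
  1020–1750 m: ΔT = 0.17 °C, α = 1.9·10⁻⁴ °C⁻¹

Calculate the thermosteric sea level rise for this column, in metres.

0.292 m of thermosteric rise

Layer 1: 180 × 2.9×10⁻⁴ × 1.6 = 0.08352 m
2.2×10⁻⁴ × 1 × 840 = 0.18480 m
0.17 × 1.9×10⁻⁴ × 730 = 0.023579 m
Δh = 0.08352 + 0.18480 + 0.023579 = 0.291899 m ≈ 0.292 m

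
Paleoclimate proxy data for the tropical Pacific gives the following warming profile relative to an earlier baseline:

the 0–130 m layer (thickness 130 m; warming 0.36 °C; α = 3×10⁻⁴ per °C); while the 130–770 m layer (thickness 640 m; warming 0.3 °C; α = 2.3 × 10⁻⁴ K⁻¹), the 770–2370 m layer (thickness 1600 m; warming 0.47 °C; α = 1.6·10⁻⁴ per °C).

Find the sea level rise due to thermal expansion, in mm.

3×10⁻⁴ × 0.36 × 130 = 0.01404 m
Layer 2: 2.3×10⁻⁴ × 640 × 0.3 = 0.04416 m
770–2370 m: 0.47 × 1.6×10⁻⁴ × 1600 = 0.12032 m
Δh = 0.01404 + 0.04416 + 0.12032 = 0.17852 m

Δh = 179 mm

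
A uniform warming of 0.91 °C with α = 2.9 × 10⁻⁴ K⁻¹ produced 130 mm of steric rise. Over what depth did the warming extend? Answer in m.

about 493 m

H = Δh/(αΔT) = 0.13 / (2.9×10⁻⁴ × 0.91) ≈ 492.6 m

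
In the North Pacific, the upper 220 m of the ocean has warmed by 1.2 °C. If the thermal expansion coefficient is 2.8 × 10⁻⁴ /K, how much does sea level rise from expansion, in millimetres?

Δh = αΔT·H = 2.8×10⁻⁴ × 1.2 × 220 = 0.07392 m

74 mm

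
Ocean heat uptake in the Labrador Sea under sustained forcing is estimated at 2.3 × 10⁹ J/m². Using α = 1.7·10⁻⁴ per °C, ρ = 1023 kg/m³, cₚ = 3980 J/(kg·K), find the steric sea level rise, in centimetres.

9.6 cm of thermosteric rise

Δh = αQ/(ρcₚ) = 1.7×10⁻⁴ × 2.3×10⁹ / (1023 × 3980) ≈ 0.096032 m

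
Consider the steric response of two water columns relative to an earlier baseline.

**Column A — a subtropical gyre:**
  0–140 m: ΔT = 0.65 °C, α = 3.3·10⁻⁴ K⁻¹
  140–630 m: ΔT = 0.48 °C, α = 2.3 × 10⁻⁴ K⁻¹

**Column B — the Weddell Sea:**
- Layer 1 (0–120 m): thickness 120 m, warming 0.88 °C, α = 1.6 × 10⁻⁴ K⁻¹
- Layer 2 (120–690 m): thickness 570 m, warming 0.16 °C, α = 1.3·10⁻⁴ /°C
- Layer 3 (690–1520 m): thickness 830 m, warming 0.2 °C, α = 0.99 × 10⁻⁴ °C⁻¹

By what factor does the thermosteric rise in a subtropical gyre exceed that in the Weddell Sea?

A Layer 1: 3.3×10⁻⁴ × 0.65 × 140 = 0.03003 m
A 0.48 × 2.3×10⁻⁴ × 490 = 0.054096 m
A total: 0.084126 m
B 0.88 × 120 × 1.6×10⁻⁴ = 0.016896 m
B 0.16 × 570 × 1.3×10⁻⁴ = 0.011856 m
B 690–1520 m: 0.2 × 830 × 0.99×10⁻⁴ = 0.016434 m
B total: 0.045186 m
Ratio: 0.084126 / 0.045186 ≈ 1.862

≈ 1.9×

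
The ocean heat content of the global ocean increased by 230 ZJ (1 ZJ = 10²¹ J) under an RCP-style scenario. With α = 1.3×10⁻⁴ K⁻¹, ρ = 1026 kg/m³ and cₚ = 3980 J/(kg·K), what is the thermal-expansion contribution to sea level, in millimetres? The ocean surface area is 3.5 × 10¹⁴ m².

Δh = 20.9 mm

Per unit area: Q = 230×10²¹ / (3.5×10¹⁴) ≈ 6.571×10⁸ J/m²
Δh = αQ/(ρcₚ) = 1.3×10⁻⁴ × 6.571×10⁸ / (1026 × 3980) ≈ 0.020919 m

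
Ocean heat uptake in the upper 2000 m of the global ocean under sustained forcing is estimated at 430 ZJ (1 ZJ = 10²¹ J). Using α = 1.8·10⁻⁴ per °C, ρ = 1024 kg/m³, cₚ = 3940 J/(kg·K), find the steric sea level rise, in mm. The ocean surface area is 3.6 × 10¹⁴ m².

about 53.3 mm

Per unit area: Q = 430×10²¹ / (3.6×10¹⁴) ≈ 1.194×10⁹ J/m²
Δh = αQ/(ρcₚ) = 1.8×10⁻⁴ × 1.194×10⁹ / (1024 × 3940) ≈ 0.05327 m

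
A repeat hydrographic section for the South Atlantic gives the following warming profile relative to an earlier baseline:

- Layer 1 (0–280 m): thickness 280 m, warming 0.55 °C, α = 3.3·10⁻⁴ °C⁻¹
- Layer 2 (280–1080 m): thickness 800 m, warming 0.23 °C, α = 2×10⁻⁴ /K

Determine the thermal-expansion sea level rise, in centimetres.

8.8 cm of thermosteric rise

0–280 m: 0.55 × 280 × 3.3×10⁻⁴ = 0.05082 m
0.23 × 800 × 2×10⁻⁴ = 0.03680 m
Δh = 0.05082 + 0.03680 = 0.08762 m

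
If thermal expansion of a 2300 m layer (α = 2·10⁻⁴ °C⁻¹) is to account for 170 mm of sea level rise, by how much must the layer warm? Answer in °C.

ΔT = Δh/(αH) = 0.17 / (2×10⁻⁴ × 2300) ≈ 0.3696 °C

about 0.370 °C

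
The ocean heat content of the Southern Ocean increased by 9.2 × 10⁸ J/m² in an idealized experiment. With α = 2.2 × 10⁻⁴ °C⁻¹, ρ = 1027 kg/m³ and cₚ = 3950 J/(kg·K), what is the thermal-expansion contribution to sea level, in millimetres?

Δh = 50 mm

Δh = αQ/(ρcₚ) = 2.2×10⁻⁴ × 9.2×10⁸ / (1027 × 3950) ≈ 0.049893 m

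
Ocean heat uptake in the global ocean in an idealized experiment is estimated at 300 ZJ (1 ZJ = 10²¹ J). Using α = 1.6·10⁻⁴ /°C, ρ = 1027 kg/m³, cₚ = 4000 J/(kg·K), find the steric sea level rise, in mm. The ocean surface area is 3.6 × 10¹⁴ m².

Per unit area: Q = 300×10²¹ / (3.6×10¹⁴) ≈ 8.333×10⁸ J/m²
Δh = αQ/(ρcₚ) = 1.6×10⁻⁴ × 8.333×10⁸ / (1027 × 4000) ≈ 0.032456 m

32.5 mm of thermosteric rise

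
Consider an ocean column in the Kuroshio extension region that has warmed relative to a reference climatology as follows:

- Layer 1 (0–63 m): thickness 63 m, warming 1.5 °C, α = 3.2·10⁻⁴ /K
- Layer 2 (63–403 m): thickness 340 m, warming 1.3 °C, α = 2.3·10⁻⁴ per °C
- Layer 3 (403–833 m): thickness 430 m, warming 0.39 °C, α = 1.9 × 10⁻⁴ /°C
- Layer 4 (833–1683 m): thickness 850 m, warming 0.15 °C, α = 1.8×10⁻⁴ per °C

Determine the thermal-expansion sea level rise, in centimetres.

3.2×10⁻⁴ × 1.5 × 63 = 0.03024 m
63–403 m: 2.3×10⁻⁴ × 1.3 × 340 = 0.10166 m
Layer 3: 0.39 × 1.9×10⁻⁴ × 430 = 0.031863 m
Layer 4: 1.8×10⁻⁴ × 850 × 0.15 = 0.02295 m
Δh = 0.03024 + 0.10166 + 0.031863 + 0.02295 = 0.186713 m

Δh ≈ 18.7 cm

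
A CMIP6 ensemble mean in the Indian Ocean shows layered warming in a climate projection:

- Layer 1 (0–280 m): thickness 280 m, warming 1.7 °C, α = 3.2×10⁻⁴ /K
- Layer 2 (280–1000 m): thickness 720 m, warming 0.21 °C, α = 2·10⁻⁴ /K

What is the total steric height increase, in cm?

18 cm of thermosteric rise

280 × 3.2×10⁻⁴ × 1.7 = 0.15232 m
280–1000 m: 720 × 0.21 × 2×10⁻⁴ = 0.03024 m
Δh = 0.15232 + 0.03024 = 0.18256 m ≈ 18 cm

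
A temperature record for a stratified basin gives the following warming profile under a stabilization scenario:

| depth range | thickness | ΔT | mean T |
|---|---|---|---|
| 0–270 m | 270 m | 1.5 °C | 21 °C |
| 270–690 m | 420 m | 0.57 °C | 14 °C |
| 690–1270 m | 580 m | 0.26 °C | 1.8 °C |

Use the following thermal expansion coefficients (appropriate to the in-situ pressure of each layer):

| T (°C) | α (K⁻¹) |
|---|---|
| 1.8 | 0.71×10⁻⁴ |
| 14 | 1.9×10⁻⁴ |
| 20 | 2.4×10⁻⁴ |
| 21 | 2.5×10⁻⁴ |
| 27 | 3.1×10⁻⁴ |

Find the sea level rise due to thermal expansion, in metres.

Layer 1 at 21 °C → α = 2.5×10⁻⁴ K⁻¹
Layer 2 at 14 °C → α = 1.9×10⁻⁴ K⁻¹
Layer 3 at 1.8 °C → α = 0.71×10⁻⁴ K⁻¹
Layer 1: 270 × 1.5 × 2.5×10⁻⁴ = 0.10125 m
Layer 2: 0.57 × 420 × 1.9×10⁻⁴ = 0.045486 m
690–1270 m: 0.26 × 0.71×10⁻⁴ × 580 = 0.0107068 m
Δh = 0.10125 + 0.045486 + 0.0107068 = 0.1574428 m

Δh = 0.157 m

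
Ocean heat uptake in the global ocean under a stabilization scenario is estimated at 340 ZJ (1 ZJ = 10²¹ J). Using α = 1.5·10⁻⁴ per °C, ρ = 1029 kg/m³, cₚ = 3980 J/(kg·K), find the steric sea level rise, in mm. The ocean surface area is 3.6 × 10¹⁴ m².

35 mm

Per unit area: Q = 340×10²¹ / (3.6×10¹⁴) ≈ 9.444×10⁸ J/m²
Δh = αQ/(ρcₚ) = 1.5×10⁻⁴ × 9.444×10⁸ / (1029 × 3980) ≈ 0.03459 m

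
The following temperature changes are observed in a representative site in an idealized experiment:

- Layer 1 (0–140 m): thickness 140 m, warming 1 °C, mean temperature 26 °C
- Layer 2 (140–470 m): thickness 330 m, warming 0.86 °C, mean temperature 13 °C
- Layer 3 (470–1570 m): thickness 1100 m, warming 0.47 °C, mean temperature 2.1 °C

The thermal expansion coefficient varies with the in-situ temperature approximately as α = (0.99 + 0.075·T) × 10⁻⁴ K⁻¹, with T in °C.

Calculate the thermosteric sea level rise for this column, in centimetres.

15.6 cm

Layer 1: α = (0.99 + 0.075×26)×10⁻⁴ = 2.94×10⁻⁴ K⁻¹
Layer 2: α = (0.99 + 0.075×13)×10⁻⁴ = 1.965×10⁻⁴ K⁻¹
Layer 3: α = (0.99 + 0.075×2.1)×10⁻⁴ = 1.1475×10⁻⁴ K⁻¹
0–140 m: 140 × 2.94×10⁻⁴ × 1 = 0.04116 m
1.965×10⁻⁴ × 330 × 0.86 = 0.0557667 m
1.1475×10⁻⁴ × 0.47 × 1100 = 0.05932575 m
Δh = 0.04116 + 0.0557667 + 0.05932575 = 0.15625245 m ≈ 15.6 cm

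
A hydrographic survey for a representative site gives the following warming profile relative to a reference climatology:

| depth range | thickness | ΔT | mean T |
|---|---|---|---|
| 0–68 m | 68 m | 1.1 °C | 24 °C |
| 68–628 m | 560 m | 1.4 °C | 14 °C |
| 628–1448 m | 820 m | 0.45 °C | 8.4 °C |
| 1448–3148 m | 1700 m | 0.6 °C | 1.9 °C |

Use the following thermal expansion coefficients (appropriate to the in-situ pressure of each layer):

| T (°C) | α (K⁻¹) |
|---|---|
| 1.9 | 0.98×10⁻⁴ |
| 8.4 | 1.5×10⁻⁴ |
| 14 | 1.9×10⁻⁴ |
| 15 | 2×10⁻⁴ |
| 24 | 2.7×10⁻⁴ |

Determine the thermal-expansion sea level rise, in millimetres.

320 mm of thermosteric rise

Layer 1 at 24 °C → α = 2.7×10⁻⁴ K⁻¹
Layer 2 at 14 °C → α = 1.9×10⁻⁴ K⁻¹
Layer 3 at 8.4 °C → α = 1.5×10⁻⁴ K⁻¹
Layer 4 at 1.9 °C → α = 0.98×10⁻⁴ K⁻¹
Layer 1: 2.7×10⁻⁴ × 1.1 × 68 = 0.020196 m
Layer 2: 1.4 × 560 × 1.9×10⁻⁴ = 0.14896 m
Layer 3: 0.45 × 820 × 1.5×10⁻⁴ = 0.05535 m
Layer 4: 1700 × 0.6 × 0.98×10⁻⁴ = 0.09996 m
Δh = 0.020196 + 0.14896 + 0.05535 + 0.09996 = 0.324466 m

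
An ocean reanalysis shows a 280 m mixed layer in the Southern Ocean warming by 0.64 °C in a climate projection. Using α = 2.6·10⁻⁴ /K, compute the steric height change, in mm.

Δh = αΔT·H = 2.6×10⁻⁴ × 0.64 × 280 = 0.046592 m

about 46.6 mm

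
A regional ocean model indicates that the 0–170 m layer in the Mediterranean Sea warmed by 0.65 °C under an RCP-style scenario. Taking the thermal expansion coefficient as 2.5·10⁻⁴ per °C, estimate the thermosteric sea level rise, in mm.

Δh = αΔT·H = 2.5×10⁻⁴ × 0.65 × 170 = 0.027625 m

Δh ≈ 27.6 mm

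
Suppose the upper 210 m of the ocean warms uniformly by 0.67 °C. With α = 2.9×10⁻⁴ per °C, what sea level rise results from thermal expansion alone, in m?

Δh = αΔT·H = 2.9×10⁻⁴ × 0.67 × 210 = 0.040803 m

0.0408 m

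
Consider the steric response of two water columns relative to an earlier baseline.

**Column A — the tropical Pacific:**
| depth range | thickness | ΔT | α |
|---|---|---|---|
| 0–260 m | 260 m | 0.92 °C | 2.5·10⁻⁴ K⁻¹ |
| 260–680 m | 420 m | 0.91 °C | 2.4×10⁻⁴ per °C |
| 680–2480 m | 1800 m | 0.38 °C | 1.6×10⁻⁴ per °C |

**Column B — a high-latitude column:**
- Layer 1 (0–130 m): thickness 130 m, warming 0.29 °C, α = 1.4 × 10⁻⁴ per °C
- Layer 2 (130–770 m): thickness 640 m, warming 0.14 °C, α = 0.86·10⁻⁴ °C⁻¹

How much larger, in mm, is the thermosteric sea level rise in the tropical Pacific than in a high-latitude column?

Δh_A − Δh_B ≈ 248 mm

A 0–260 m: 0.92 × 260 × 2.5×10⁻⁴ = 0.05980 m
A 260–680 m: 420 × 0.91 × 2.4×10⁻⁴ = 0.091728 m
A 680–2480 m: 0.38 × 1.6×10⁻⁴ × 1800 = 0.10944 m
A total: 0.260968 m
B 0–130 m: 1.4×10⁻⁴ × 0.29 × 130 = 0.005278 m
B Layer 2: 0.86×10⁻⁴ × 640 × 0.14 = 0.0077056 m
B total: 0.0129836 m
Difference: 0.260968 − 0.0129836 = 0.2479844 m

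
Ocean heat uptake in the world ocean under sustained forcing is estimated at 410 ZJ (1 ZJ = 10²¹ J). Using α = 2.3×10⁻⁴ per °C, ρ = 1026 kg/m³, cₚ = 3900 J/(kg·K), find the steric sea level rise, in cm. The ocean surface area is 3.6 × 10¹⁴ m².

Δh ≈ 6.55 cm

Per unit area: Q = 410×10²¹ / (3.6×10¹⁴) ≈ 1.139×10⁹ J/m²
Δh = αQ/(ρcₚ) = 2.3×10⁻⁴ × 1.139×10⁹ / (1026 × 3900) ≈ 0.06547 m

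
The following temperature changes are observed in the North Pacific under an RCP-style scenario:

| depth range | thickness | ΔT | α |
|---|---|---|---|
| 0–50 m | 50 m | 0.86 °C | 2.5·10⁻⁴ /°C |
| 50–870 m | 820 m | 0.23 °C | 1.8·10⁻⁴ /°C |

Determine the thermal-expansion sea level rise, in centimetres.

0.86 × 2.5×10⁻⁴ × 50 = 0.01075 m
Layer 2: 0.23 × 820 × 1.8×10⁻⁴ = 0.033948 m
Δh = 0.01075 + 0.033948 = 0.044698 m ≈ 4.47 cm

Δh ≈ 4.47 cm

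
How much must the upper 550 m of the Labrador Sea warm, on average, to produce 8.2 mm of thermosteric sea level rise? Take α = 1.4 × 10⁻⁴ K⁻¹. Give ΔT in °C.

ΔT = Δh/(αH) = 0.0082 / (1.4×10⁻⁴ × 550) ≈ 0.1065 °C

ΔT ≈ 0.11 °C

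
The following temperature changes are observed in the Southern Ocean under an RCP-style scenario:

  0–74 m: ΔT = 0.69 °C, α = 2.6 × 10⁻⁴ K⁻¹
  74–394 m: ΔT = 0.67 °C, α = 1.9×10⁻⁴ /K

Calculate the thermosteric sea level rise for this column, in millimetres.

about 54 mm

0–74 m: 2.6×10⁻⁴ × 74 × 0.69 = 0.0132756 m
Layer 2: 320 × 1.9×10⁻⁴ × 0.67 = 0.040736 m
Δh = 0.0132756 + 0.040736 = 0.0540116 m ≈ 54 mm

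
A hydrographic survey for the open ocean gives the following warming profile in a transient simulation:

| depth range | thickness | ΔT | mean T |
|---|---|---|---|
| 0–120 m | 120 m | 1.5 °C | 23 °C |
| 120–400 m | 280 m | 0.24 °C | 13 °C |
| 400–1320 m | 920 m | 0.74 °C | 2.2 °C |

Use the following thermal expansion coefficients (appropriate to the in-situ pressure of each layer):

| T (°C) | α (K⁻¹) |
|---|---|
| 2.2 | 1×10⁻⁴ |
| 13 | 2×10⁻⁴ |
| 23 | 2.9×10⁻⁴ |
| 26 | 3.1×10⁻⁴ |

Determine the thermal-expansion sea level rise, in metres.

Layer 1 at 23 °C → α = 2.9×10⁻⁴ K⁻¹
Layer 2 at 13 °C → α = 2×10⁻⁴ K⁻¹
Layer 3 at 2.2 °C → α = 1×10⁻⁴ K⁻¹
Layer 1: 2.9×10⁻⁴ × 120 × 1.5 = 0.05220 m
120–400 m: 2×10⁻⁴ × 0.24 × 280 = 0.01344 m
400–1320 m: 1×10⁻⁴ × 920 × 0.74 = 0.06808 m
Δh = 0.05220 + 0.01344 + 0.06808 = 0.13372 m ≈ 0.134 m

Δh ≈ 0.134 m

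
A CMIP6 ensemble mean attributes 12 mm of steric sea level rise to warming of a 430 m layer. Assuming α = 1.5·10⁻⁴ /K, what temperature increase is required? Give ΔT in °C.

ΔT = Δh/(αH) = 0.012 / (1.5×10⁻⁴ × 430) ≈ 0.1860 °C

about 0.186 °C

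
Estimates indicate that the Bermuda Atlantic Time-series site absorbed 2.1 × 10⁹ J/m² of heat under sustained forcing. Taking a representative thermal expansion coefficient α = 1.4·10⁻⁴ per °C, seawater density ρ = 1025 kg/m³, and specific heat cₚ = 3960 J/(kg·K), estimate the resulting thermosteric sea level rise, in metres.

about 0.0724 m

Δh = αQ/(ρcₚ) = 1.4×10⁻⁴ × 2.1×10⁹ / (1025 × 3960) ≈ 0.072432 m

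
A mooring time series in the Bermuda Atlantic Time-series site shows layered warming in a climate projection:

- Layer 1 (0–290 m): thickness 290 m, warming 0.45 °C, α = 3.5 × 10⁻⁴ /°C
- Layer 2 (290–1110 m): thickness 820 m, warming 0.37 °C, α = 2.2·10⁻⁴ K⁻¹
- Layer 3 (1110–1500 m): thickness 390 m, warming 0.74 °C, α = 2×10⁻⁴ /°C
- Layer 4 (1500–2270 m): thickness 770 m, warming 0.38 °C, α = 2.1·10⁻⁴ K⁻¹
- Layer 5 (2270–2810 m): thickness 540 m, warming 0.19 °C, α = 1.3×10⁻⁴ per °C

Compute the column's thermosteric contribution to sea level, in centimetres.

24.5 cm of thermosteric rise

0–290 m: 0.45 × 3.5×10⁻⁴ × 290 = 0.045675 m
290–1110 m: 0.37 × 2.2×10⁻⁴ × 820 = 0.066748 m
0.74 × 390 × 2×10⁻⁴ = 0.05772 m
1500–2270 m: 2.1×10⁻⁴ × 0.38 × 770 = 0.061446 m
2270–2810 m: 1.3×10⁻⁴ × 0.19 × 540 = 0.013338 m
Δh = 0.045675 + 0.066748 + 0.05772 + 0.061446 + 0.013338 = 0.244927 m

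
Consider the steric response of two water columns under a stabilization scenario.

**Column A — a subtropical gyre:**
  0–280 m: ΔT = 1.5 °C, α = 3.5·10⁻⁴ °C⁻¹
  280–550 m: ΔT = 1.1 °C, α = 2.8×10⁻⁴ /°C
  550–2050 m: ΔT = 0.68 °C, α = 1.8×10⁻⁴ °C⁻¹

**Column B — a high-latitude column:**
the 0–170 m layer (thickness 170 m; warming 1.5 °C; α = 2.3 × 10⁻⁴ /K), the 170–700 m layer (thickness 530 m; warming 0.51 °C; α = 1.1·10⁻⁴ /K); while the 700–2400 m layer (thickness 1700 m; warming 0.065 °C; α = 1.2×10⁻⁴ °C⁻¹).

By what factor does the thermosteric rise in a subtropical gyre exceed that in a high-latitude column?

a factor of 4.07

A 3.5×10⁻⁴ × 280 × 1.5 = 0.14700 m
A 280–550 m: 1.1 × 2.8×10⁻⁴ × 270 = 0.08316 m
A 550–2050 m: 1500 × 0.68 × 1.8×10⁻⁴ = 0.18360 m
A total: 0.41376 m
B 170 × 1.5 × 2.3×10⁻⁴ = 0.05865 m
B 530 × 0.51 × 1.1×10⁻⁴ = 0.029733 m
B 0.065 × 1.2×10⁻⁴ × 1700 = 0.01326 m
B total: 0.101643 m
Ratio: 0.41376 / 0.101643 ≈ 4.071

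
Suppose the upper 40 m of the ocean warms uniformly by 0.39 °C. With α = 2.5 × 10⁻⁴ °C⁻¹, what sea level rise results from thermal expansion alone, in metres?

0.0039 m of thermosteric rise

Δh = αΔT·H = 2.5×10⁻⁴ × 0.39 × 40 = 0.00390 m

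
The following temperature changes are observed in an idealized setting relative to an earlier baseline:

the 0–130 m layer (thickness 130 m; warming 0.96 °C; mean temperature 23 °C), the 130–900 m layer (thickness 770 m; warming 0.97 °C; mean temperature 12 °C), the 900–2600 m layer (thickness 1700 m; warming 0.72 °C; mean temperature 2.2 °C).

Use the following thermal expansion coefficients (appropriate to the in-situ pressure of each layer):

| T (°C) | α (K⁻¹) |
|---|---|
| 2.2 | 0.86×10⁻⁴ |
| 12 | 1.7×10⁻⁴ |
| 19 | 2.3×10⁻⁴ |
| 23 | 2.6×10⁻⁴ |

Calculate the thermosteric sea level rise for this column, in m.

Layer 1 at 23 °C → α = 2.6×10⁻⁴ K⁻¹
Layer 2 at 12 °C → α = 1.7×10⁻⁴ K⁻¹
Layer 3 at 2.2 °C → α = 0.86×10⁻⁴ K⁻¹
Layer 1: 130 × 0.96 × 2.6×10⁻⁴ = 0.032448 m
130–900 m: 0.97 × 770 × 1.7×10⁻⁴ = 0.126973 m
Layer 3: 0.86×10⁻⁴ × 1700 × 0.72 = 0.105264 m
Δh = 0.032448 + 0.126973 + 0.105264 = 0.264685 m ≈ 0.265 m

about 0.265 m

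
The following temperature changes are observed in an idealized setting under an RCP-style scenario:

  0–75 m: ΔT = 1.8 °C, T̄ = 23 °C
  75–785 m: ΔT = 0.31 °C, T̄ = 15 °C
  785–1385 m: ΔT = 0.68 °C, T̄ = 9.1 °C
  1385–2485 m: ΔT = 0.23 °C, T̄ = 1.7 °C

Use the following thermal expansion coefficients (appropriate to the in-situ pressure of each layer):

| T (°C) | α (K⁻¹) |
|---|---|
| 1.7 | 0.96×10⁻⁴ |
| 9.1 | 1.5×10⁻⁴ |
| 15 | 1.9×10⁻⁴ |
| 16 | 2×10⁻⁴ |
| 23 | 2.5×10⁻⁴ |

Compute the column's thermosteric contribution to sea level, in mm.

Δh ≈ 161 mm

Layer 1 at 23 °C → α = 2.5×10⁻⁴ K⁻¹
Layer 2 at 15 °C → α = 1.9×10⁻⁴ K⁻¹
Layer 3 at 9.1 °C → α = 1.5×10⁻⁴ K⁻¹
Layer 4 at 1.7 °C → α = 0.96×10⁻⁴ K⁻¹
Layer 1: 2.5×10⁻⁴ × 75 × 1.8 = 0.03375 m
710 × 0.31 × 1.9×10⁻⁴ = 0.041819 m
1.5×10⁻⁴ × 600 × 0.68 = 0.06120 m
1385–2485 m: 0.23 × 1100 × 0.96×10⁻⁴ = 0.024288 m
Δh = 0.03375 + 0.041819 + 0.06120 + 0.024288 = 0.161057 m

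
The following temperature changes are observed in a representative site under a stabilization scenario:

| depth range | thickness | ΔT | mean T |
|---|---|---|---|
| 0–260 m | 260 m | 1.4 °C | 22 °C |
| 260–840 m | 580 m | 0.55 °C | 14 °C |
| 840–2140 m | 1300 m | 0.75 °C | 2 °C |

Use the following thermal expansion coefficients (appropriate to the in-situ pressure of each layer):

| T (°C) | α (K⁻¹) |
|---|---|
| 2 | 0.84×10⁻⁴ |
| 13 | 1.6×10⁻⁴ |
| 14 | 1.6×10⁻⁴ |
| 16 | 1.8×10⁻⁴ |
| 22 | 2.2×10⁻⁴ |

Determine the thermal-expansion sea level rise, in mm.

210 mm of thermosteric rise

Layer 1 at 22 °C → α = 2.2×10⁻⁴ K⁻¹
Layer 2 at 14 °C → α = 1.6×10⁻⁴ K⁻¹
Layer 3 at 2 °C → α = 0.84×10⁻⁴ K⁻¹
0–260 m: 1.4 × 2.2×10⁻⁴ × 260 = 0.08008 m
Layer 2: 580 × 1.6×10⁻⁴ × 0.55 = 0.05104 m
Layer 3: 0.84×10⁻⁴ × 0.75 × 1300 = 0.08190 m
Δh = 0.08008 + 0.05104 + 0.08190 = 0.21302 m ≈ 210 mm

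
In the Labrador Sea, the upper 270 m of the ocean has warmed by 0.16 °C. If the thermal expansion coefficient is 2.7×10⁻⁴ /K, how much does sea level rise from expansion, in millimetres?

Δh = αΔT·H = 2.7×10⁻⁴ × 0.16 × 270 = 0.011664 m

Δh ≈ 12 mm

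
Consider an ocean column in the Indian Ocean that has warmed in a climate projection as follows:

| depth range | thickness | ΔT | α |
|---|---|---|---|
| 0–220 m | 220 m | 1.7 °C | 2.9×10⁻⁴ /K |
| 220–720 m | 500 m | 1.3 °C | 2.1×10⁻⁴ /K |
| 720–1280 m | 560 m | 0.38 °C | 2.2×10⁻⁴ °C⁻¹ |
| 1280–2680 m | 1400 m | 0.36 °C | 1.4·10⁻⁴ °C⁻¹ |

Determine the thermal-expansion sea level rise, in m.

Layer 1: 220 × 2.9×10⁻⁴ × 1.7 = 0.10846 m
500 × 2.1×10⁻⁴ × 1.3 = 0.13650 m
720–1280 m: 560 × 0.38 × 2.2×10⁻⁴ = 0.046816 m
1280–2680 m: 1.4×10⁻⁴ × 0.36 × 1400 = 0.07056 m
Δh = 0.10846 + 0.13650 + 0.046816 + 0.07056 = 0.362336 m ≈ 0.362 m

0.362 m of thermosteric rise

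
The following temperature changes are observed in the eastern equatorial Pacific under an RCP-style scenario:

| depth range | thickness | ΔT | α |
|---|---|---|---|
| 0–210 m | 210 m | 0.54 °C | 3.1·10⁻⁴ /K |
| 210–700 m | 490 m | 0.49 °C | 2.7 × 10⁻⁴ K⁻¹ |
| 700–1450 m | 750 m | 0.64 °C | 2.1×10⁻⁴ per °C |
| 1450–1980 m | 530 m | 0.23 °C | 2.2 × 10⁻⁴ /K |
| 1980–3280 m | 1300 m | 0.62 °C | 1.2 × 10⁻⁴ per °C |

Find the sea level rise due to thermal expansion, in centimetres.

Δh = 32.4 cm

Layer 1: 0.54 × 3.1×10⁻⁴ × 210 = 0.035154 m
210–700 m: 2.7×10⁻⁴ × 490 × 0.49 = 0.064827 m
2.1×10⁻⁴ × 750 × 0.64 = 0.10080 m
1450–1980 m: 530 × 2.2×10⁻⁴ × 0.23 = 0.026818 m
0.62 × 1.2×10⁻⁴ × 1300 = 0.09672 m
Δh = 0.035154 + 0.064827 + 0.10080 + 0.026818 + 0.09672 = 0.324319 m ≈ 32.4 cm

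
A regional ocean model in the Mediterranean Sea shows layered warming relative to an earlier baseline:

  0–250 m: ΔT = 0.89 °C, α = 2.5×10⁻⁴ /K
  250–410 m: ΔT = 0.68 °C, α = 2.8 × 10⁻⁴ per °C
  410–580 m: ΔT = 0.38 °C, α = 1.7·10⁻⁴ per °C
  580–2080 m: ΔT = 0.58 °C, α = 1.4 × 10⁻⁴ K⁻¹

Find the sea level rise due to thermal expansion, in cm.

Layer 1: 2.5×10⁻⁴ × 250 × 0.89 = 0.055625 m
250–410 m: 2.8×10⁻⁴ × 160 × 0.68 = 0.030464 m
1.7×10⁻⁴ × 170 × 0.38 = 0.010982 m
580–2080 m: 0.58 × 1500 × 1.4×10⁻⁴ = 0.12180 m
Δh = 0.055625 + 0.030464 + 0.010982 + 0.12180 = 0.218871 m ≈ 21.9 cm

Δh = 21.9 cm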